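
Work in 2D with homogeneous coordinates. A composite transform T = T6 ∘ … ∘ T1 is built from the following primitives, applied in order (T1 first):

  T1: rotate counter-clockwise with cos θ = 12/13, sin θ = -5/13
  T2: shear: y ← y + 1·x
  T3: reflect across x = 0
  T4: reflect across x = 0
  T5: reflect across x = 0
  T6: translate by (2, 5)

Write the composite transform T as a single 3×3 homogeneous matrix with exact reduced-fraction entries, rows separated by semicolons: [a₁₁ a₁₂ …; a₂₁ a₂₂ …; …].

T1 = [12/13 5/13 0; -5/13 12/13 0; 0 0 1]
T2·T1 = [12/13 5/13 0; 7/13 17/13 0; 0 0 1]
T3·…·T1 = [-12/13 -5/13 0; 7/13 17/13 0; 0 0 1]
T4·…·T1 = [12/13 5/13 0; 7/13 17/13 0; 0 0 1]
T5·…·T1 = [-12/13 -5/13 0; 7/13 17/13 0; 0 0 1]
T6·…·T1 = [-12/13 -5/13 2; 7/13 17/13 5; 0 0 1]

T = [-12/13 -5/13 2; 7/13 17/13 5; 0 0 1]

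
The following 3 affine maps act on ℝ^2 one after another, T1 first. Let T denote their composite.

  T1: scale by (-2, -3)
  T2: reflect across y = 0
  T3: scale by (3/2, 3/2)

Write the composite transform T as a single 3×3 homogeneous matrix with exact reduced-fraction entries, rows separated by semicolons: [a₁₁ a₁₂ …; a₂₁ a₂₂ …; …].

T1 = [-2 0 0; 0 -3 0; 0 0 1]
T2·T1 = [-2 0 0; 0 3 0; 0 0 1]
T3·…·T1 = [-3 0 0; 0 9/2 0; 0 0 1]

T = [-3 0 0; 0 9/2 0; 0 0 1]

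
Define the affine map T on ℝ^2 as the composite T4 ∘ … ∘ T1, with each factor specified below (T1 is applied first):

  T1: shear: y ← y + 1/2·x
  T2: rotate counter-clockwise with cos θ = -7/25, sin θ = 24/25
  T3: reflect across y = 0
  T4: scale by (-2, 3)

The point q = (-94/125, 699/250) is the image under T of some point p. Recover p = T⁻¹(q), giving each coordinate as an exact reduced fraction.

p = (-1, 2/5)

T1 = [1 0 0; 1/2 1 0; 0 0 1]
T2·T1 = [-19/25 -24/25 0; 41/50 -7/25 0; 0 0 1]
T3·…·T1 = [-19/25 -24/25 0; -41/50 7/25 0; 0 0 1]
T4·…·T1 = [38/25 48/25 0; -123/50 21/25 0; 0 0 1]
det M = 6; M⁻¹ = [7/50 -8/25 0; 41/100 19/75 0; 0 0 1]
M⁻¹ · (-94/125, 699/250)ᵀ = (-1, 2/5)ᵀ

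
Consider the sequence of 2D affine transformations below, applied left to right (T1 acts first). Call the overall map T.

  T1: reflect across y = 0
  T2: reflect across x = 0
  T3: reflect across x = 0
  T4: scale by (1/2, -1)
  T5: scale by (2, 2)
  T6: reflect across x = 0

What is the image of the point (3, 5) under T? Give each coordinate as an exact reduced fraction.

T1 reflect across y = 0: (3, 5) → (3, -5)
T2 reflect across x = 0: (3, -5) → (-3, -5)
T3 reflect across x = 0: (-3, -5) → (3, -5)
T4 scale by (1/2, -1): (3, -5) → (3/2, 5)
T5 scale by (2, 2): (3/2, 5) → (3, 10)
T6 reflect across x = 0: (3, 10) → (-3, 10)

T(p) = (-3, 10)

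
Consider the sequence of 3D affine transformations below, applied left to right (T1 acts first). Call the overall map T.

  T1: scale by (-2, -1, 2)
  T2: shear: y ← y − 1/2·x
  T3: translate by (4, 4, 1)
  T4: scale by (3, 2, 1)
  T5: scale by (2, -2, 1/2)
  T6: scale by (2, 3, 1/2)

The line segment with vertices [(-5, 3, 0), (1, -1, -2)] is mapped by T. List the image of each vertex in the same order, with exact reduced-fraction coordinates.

T1 scale by (-2, -1, 2): (-5, 3, 0) → (10, -3, 0); (1, -1, -2) → (-2, 1, -4)
T2 shear: y ← y − 1/2·x: (10, -3, 0) → (10, -8, 0); (-2, 1, -4) → (-2, 2, -4)
T3 translate by (4, 4, 1): (10, -8, 0) → (14, -4, 1); (-2, 2, -4) → (2, 6, -3)
T4 scale by (3, 2, 1): (14, -4, 1) → (42, -8, 1); (2, 6, -3) → (6, 12, -3)
T5 scale by (2, -2, 1/2): (42, -8, 1) → (84, 16, 1/2); (6, 12, -3) → (12, -24, -3/2)
T6 scale by (2, 3, 1/2): (84, 16, 1/2) → (168, 48, 1/4); (12, -24, -3/2) → (24, -72, -3/4)

image vertices: (168, 48, 1/4), (24, -72, -3/4)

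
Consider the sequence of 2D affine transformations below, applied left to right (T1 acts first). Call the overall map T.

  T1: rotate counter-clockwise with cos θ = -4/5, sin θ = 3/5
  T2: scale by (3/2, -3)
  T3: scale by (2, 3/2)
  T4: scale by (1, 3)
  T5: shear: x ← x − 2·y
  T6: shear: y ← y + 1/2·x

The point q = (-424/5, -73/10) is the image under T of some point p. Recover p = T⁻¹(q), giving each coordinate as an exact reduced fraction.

p = (7/3, 5)

T1 = [-4/5 -3/5 0; 3/5 -4/5 0; 0 0 1]
T2·T1 = [-6/5 -9/10 0; -9/5 12/5 0; 0 0 1]
T3·…·T1 = [-12/5 -9/5 0; -27/10 18/5 0; 0 0 1]
T4·…·T1 = [-12/5 -9/5 0; -81/10 54/5 0; 0 0 1]
T5·…·T1 = [69/5 -117/5 0; -81/10 54/5 0; 0 0 1]
T6·…·T1 = [69/5 -117/5 0; -6/5 -9/10 0; 0 0 1]
det M = -81/2; M⁻¹ = [1/45 -26/45 0; -4/135 -46/135 0; 0 0 1]
M⁻¹ · (-424/5, -73/10)ᵀ = (7/3, 5)ᵀ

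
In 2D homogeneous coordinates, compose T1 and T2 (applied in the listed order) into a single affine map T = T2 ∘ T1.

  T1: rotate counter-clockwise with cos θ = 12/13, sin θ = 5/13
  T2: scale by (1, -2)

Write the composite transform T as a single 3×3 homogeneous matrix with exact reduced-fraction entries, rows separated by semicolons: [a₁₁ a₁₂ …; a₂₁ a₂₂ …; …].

T = [12/13 -5/13 0; -10/13 -24/13 0; 0 0 1]

T1 = [12/13 -5/13 0; 5/13 12/13 0; 0 0 1]
T2·T1 = [12/13 -5/13 0; -10/13 -24/13 0; 0 0 1]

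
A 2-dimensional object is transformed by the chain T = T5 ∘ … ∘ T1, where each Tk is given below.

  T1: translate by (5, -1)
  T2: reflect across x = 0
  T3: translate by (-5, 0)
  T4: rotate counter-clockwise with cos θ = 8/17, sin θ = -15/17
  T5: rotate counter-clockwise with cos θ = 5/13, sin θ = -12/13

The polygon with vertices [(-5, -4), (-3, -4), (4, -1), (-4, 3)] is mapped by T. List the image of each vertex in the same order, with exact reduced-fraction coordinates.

image vertices: (-155/221, 1555/221), (125/221, 1897/221), (1618/221, 2674/221), (1182/221, 746/221)

T1 translate by (5, -1): (-5, -4) → (0, -5); (-3, -4) → (2, -5); (4, -1) → (9, -2); (-4, 3) → (1, 2)
T2 reflect across x = 0: (0, -5) → (0, -5); (2, -5) → (-2, -5); (9, -2) → (-9, -2); (1, 2) → (-1, 2)
T3 translate by (-5, 0): (0, -5) → (-5, -5); (-2, -5) → (-7, -5); (-9, -2) → (-14, -2); (-1, 2) → (-6, 2)
T4 rotate counter-clockwise with cos θ = 8/17, sin θ = -15/17: (-5, -5) → (-115/17, 35/17); (-7, -5) → (-131/17, 65/17); (-14, -2) → (-142/17, 194/17); (-6, 2) → (-18/17, 106/17)
T5 rotate counter-clockwise with cos θ = 5/13, sin θ = -12/13: (-115/17, 35/17) → (-155/221, 1555/221); (-131/17, 65/17) → (125/221, 1897/221); (-142/17, 194/17) → (1618/221, 2674/221); (-18/17, 106/17) → (1182/221, 746/221)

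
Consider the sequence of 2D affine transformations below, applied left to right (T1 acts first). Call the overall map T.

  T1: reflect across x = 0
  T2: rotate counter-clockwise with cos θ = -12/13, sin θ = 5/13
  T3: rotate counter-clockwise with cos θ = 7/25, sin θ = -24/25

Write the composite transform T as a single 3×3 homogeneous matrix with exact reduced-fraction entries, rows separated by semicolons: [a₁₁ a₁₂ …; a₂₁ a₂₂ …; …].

T = [-36/325 -323/325 0; -323/325 36/325 0; 0 0 1]

T1 = [-1 0 0; 0 1 0; 0 0 1]
T2·T1 = [12/13 -5/13 0; -5/13 -12/13 0; 0 0 1]
T3·…·T1 = [-36/325 -323/325 0; -323/325 36/325 0; 0 0 1]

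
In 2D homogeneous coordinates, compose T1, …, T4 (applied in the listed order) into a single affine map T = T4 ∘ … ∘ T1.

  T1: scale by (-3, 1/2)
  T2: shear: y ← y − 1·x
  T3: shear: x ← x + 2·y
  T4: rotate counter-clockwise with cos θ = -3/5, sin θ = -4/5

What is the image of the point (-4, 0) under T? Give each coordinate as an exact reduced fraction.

T(p) = (-12/5, 84/5)

T1 scale by (-3, 1/2): (-4, 0) → (12, 0)
T2 shear: y ← y − 1·x: (12, 0) → (12, -12)
T3 shear: x ← x + 2·y: (12, -12) → (-12, -12)
T4 rotate counter-clockwise with cos θ = -3/5, sin θ = -4/5: (-12, -12) → (-12/5, 84/5)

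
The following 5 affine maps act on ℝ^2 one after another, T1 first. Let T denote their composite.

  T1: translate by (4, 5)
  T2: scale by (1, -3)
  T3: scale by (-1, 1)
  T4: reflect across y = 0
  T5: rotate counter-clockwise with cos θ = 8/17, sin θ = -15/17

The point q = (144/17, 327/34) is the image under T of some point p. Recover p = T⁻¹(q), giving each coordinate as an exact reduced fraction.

T1 = [1 0 4; 0 1 5; 0 0 1]
T2·T1 = [1 0 4; 0 -3 -15; 0 0 1]
T3·…·T1 = [-1 0 -4; 0 -3 -15; 0 0 1]
T4·…·T1 = [-1 0 -4; 0 3 15; 0 0 1]
T5·…·T1 = [-8/17 45/17 193/17; 15/17 24/17 180/17; 0 0 1]
det M = -3; M⁻¹ = [-8/17 15/17 -4; 5/17 8/51 -5; 0 0 1]
M⁻¹ · (144/17, 327/34)ᵀ = (1/2, -1)ᵀ

p = (1/2, -1)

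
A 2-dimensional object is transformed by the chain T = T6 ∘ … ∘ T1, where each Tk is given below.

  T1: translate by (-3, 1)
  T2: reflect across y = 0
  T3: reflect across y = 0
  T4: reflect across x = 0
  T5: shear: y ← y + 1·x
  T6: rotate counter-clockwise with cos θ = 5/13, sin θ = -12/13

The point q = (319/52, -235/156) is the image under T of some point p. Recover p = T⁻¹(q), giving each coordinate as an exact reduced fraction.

T1 = [1 0 -3; 0 1 1; 0 0 1]
T2·T1 = [1 0 -3; 0 -1 -1; 0 0 1]
T3·…·T1 = [1 0 -3; 0 1 1; 0 0 1]
T4·…·T1 = [-1 0 3; 0 1 1; 0 0 1]
T5·…·T1 = [-1 0 3; -1 1 4; 0 0 1]
T6·…·T1 = [-17/13 12/13 63/13; 7/13 5/13 -16/13; 0 0 1]
det M = -1; M⁻¹ = [-5/13 12/13 3; 7/13 17/13 -1; 0 0 1]
M⁻¹ · (319/52, -235/156)ᵀ = (-3/4, 1/3)ᵀ

p = (-3/4, 1/3)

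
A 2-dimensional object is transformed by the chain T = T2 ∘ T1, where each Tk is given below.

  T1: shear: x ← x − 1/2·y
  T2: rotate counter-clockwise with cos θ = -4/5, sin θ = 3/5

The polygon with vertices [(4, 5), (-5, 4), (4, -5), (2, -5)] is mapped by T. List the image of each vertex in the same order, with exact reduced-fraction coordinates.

T1 shear: x ← x − 1/2·y: (4, 5) → (3/2, 5); (-5, 4) → (-7, 4); (4, -5) → (13/2, -5); (2, -5) → (9/2, -5)
T2 rotate counter-clockwise with cos θ = -4/5, sin θ = 3/5: (3/2, 5) → (-21/5, -31/10); (-7, 4) → (16/5, -37/5); (13/2, -5) → (-11/5, 79/10); (9/2, -5) → (-3/5, 67/10)

image vertices: (-21/5, -31/10), (16/5, -37/5), (-11/5, 79/10), (-3/5, 67/10)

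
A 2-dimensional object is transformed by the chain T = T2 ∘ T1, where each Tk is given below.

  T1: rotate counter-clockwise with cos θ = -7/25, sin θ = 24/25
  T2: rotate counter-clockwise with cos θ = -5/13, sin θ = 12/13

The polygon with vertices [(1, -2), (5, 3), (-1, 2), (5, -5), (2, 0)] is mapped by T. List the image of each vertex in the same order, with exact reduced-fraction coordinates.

image vertices: (-661/325, 302/325), (-653/325, -1779/325), (661/325, -302/325), (-457/65, 49/65), (-506/325, -408/325)

T1 rotate counter-clockwise with cos θ = -7/25, sin θ = 24/25: (1, -2) → (41/25, 38/25); (5, 3) → (-107/25, 99/25); (-1, 2) → (-41/25, -38/25); (5, -5) → (17/5, 31/5); (2, 0) → (-14/25, 48/25)
T2 rotate counter-clockwise with cos θ = -5/13, sin θ = 12/13: (41/25, 38/25) → (-661/325, 302/325); (-107/25, 99/25) → (-653/325, -1779/325); (-41/25, -38/25) → (661/325, -302/325); (17/5, 31/5) → (-457/65, 49/65); (-14/25, 48/25) → (-506/325, -408/325)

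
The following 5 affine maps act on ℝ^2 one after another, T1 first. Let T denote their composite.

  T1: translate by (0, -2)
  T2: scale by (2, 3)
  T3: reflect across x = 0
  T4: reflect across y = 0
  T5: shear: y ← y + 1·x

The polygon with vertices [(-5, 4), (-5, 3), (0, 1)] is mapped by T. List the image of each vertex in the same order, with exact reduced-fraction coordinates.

image vertices: (10, 4), (10, 7), (0, 3)

T1 translate by (0, -2): (-5, 4) → (-5, 2); (-5, 3) → (-5, 1); (0, 1) → (0, -1)
T2 scale by (2, 3): (-5, 2) → (-10, 6); (-5, 1) → (-10, 3); (0, -1) → (0, -3)
T3 reflect across x = 0: (-10, 6) → (10, 6); (-10, 3) → (10, 3); (0, -3) → (0, -3)
T4 reflect across y = 0: (10, 6) → (10, -6); (10, 3) → (10, -3); (0, -3) → (0, 3)
T5 shear: y ← y + 1·x: (10, -6) → (10, 4); (10, -3) → (10, 7); (0, 3) → (0, 3)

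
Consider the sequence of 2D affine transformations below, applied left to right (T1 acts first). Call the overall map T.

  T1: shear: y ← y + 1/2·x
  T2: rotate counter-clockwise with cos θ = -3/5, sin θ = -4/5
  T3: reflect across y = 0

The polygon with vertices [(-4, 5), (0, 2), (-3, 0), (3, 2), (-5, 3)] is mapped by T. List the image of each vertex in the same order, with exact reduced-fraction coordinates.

T1 shear: y ← y + 1/2·x: (-4, 5) → (-4, 3); (0, 2) → (0, 2); (-3, 0) → (-3, -3/2); (3, 2) → (3, 7/2); (-5, 3) → (-5, 1/2)
T2 rotate counter-clockwise with cos θ = -3/5, sin θ = -4/5: (-4, 3) → (24/5, 7/5); (0, 2) → (8/5, -6/5); (-3, -3/2) → (3/5, 33/10); (3, 7/2) → (1, -9/2); (-5, 1/2) → (17/5, 37/10)
T3 reflect across y = 0: (24/5, 7/5) → (24/5, -7/5); (8/5, -6/5) → (8/5, 6/5); (3/5, 33/10) → (3/5, -33/10); (1, -9/2) → (1, 9/2); (17/5, 37/10) → (17/5, -37/10)

image vertices: (24/5, -7/5), (8/5, 6/5), (3/5, -33/10), (1, 9/2), (17/5, -37/10)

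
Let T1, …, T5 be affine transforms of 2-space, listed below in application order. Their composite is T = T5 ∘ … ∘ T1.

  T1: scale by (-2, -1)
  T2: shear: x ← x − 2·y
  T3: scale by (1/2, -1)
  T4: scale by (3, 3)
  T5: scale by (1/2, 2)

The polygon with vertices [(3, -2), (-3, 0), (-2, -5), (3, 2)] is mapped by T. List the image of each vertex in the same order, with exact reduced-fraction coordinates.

image vertices: (-15/2, -12), (9/2, 0), (-9/2, -30), (-3/2, 12)

T1 scale by (-2, -1): (3, -2) → (-6, 2); (-3, 0) → (6, 0); (-2, -5) → (4, 5); (3, 2) → (-6, -2)
T2 shear: x ← x − 2·y: (-6, 2) → (-10, 2); (6, 0) → (6, 0); (4, 5) → (-6, 5); (-6, -2) → (-2, -2)
T3 scale by (1/2, -1): (-10, 2) → (-5, -2); (6, 0) → (3, 0); (-6, 5) → (-3, -5); (-2, -2) → (-1, 2)
T4 scale by (3, 3): (-5, -2) → (-15, -6); (3, 0) → (9, 0); (-3, -5) → (-9, -15); (-1, 2) → (-3, 6)
T5 scale by (1/2, 2): (-15, -6) → (-15/2, -12); (9, 0) → (9/2, 0); (-9, -15) → (-9/2, -30); (-3, 6) → (-3/2, 12)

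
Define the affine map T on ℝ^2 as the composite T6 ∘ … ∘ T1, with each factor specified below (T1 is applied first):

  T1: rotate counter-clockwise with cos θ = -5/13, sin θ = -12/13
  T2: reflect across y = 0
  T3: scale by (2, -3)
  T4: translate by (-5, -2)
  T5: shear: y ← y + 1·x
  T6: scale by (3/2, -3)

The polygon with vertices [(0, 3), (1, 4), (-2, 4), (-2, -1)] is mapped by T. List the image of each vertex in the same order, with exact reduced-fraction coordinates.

image vertices: (21/26, 192/13), (63/26, 303/13), (153/26, -111/13), (-207/26, 24/13)

T1 rotate counter-clockwise with cos θ = -5/13, sin θ = -12/13: (0, 3) → (36/13, -15/13); (1, 4) → (43/13, -32/13); (-2, 4) → (58/13, 4/13); (-2, -1) → (-2/13, 29/13)
T2 reflect across y = 0: (36/13, -15/13) → (36/13, 15/13); (43/13, -32/13) → (43/13, 32/13); (58/13, 4/13) → (58/13, -4/13); (-2/13, 29/13) → (-2/13, -29/13)
T3 scale by (2, -3): (36/13, 15/13) → (72/13, -45/13); (43/13, 32/13) → (86/13, -96/13); (58/13, -4/13) → (116/13, 12/13); (-2/13, -29/13) → (-4/13, 87/13)
T4 translate by (-5, -2): (72/13, -45/13) → (7/13, -71/13); (86/13, -96/13) → (21/13, -122/13); (116/13, 12/13) → (51/13, -14/13); (-4/13, 87/13) → (-69/13, 61/13)
T5 shear: y ← y + 1·x: (7/13, -71/13) → (7/13, -64/13); (21/13, -122/13) → (21/13, -101/13); (51/13, -14/13) → (51/13, 37/13); (-69/13, 61/13) → (-69/13, -8/13)
T6 scale by (3/2, -3): (7/13, -64/13) → (21/26, 192/13); (21/13, -101/13) → (63/26, 303/13); (51/13, 37/13) → (153/26, -111/13); (-69/13, -8/13) → (-207/26, 24/13)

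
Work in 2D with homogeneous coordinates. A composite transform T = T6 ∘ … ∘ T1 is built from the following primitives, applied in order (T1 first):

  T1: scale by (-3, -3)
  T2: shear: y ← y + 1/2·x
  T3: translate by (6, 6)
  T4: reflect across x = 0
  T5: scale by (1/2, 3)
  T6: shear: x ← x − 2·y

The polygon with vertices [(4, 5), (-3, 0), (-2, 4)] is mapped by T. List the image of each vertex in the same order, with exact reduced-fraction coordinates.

image vertices: (93, -45), (-141/2, 63/2), (12, -9)

T1 scale by (-3, -3): (4, 5) → (-12, -15); (-3, 0) → (9, 0); (-2, 4) → (6, -12)
T2 shear: y ← y + 1/2·x: (-12, -15) → (-12, -21); (9, 0) → (9, 9/2); (6, -12) → (6, -9)
T3 translate by (6, 6): (-12, -21) → (-6, -15); (9, 9/2) → (15, 21/2); (6, -9) → (12, -3)
T4 reflect across x = 0: (-6, -15) → (6, -15); (15, 21/2) → (-15, 21/2); (12, -3) → (-12, -3)
T5 scale by (1/2, 3): (6, -15) → (3, -45); (-15, 21/2) → (-15/2, 63/2); (-12, -3) → (-6, -9)
T6 shear: x ← x − 2·y: (3, -45) → (93, -45); (-15/2, 63/2) → (-141/2, 63/2); (-6, -9) → (12, -9)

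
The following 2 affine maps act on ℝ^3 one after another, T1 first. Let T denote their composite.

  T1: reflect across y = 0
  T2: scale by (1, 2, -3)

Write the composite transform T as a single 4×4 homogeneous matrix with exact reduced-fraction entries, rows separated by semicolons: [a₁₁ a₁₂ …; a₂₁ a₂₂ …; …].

T1 = [1 0 0 0; 0 -1 0 0; 0 0 1 0; 0 0 0 1]
T2·T1 = [1 0 0 0; 0 -2 0 0; 0 0 -3 0; 0 0 0 1]

T = [1 0 0 0; 0 -2 0 0; 0 0 -3 0; 0 0 0 1]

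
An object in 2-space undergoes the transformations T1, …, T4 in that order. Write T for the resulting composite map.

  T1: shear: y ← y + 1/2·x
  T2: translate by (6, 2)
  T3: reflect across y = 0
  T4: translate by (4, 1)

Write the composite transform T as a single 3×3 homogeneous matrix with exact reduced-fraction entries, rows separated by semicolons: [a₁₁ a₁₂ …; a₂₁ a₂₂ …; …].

T = [1 0 10; -1/2 -1 -1; 0 0 1]

T1 = [1 0 0; 1/2 1 0; 0 0 1]
T2·T1 = [1 0 6; 1/2 1 2; 0 0 1]
T3·…·T1 = [1 0 6; -1/2 -1 -2; 0 0 1]
T4·…·T1 = [1 0 10; -1/2 -1 -1; 0 0 1]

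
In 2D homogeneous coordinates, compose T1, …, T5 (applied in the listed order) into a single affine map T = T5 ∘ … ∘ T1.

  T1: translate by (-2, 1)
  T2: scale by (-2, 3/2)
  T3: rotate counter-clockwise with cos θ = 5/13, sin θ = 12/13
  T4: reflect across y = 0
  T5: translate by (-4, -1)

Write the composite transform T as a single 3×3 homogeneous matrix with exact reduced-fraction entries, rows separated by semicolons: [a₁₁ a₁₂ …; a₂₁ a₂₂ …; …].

T1 = [1 0 -2; 0 1 1; 0 0 1]
T2·T1 = [-2 0 4; 0 3/2 3/2; 0 0 1]
T3·…·T1 = [-10/13 -18/13 2/13; -24/13 15/26 111/26; 0 0 1]
T4·…·T1 = [-10/13 -18/13 2/13; 24/13 -15/26 -111/26; 0 0 1]
T5·…·T1 = [-10/13 -18/13 -50/13; 24/13 -15/26 -137/26; 0 0 1]

T = [-10/13 -18/13 -50/13; 24/13 -15/26 -137/26; 0 0 1]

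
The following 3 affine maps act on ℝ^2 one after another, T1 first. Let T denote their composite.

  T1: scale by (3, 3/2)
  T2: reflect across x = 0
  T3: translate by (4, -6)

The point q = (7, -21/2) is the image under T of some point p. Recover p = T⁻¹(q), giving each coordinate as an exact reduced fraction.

T1 = [3 0 0; 0 3/2 0; 0 0 1]
T2·T1 = [-3 0 0; 0 3/2 0; 0 0 1]
T3·…·T1 = [-3 0 4; 0 3/2 -6; 0 0 1]
det M = -9/2; M⁻¹ = [-1/3 0 4/3; 0 2/3 4; 0 0 1]
M⁻¹ · (7, -21/2)ᵀ = (-1, -3)ᵀ

p = (-1, -3)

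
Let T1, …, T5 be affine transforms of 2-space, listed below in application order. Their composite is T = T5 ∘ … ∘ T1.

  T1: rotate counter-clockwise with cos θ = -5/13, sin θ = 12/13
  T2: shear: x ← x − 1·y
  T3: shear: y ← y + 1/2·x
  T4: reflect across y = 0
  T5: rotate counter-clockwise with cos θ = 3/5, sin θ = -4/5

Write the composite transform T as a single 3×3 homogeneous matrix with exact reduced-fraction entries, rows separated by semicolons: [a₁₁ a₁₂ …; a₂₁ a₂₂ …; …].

T = [-1 1/5 0; 23/26 107/130 0; 0 0 1]

T1 = [-5/13 -12/13 0; 12/13 -5/13 0; 0 0 1]
T2·T1 = [-17/13 -7/13 0; 12/13 -5/13 0; 0 0 1]
T3·…·T1 = [-17/13 -7/13 0; 7/26 -17/26 0; 0 0 1]
T4·…·T1 = [-17/13 -7/13 0; -7/26 17/26 0; 0 0 1]
T5·…·T1 = [-1 1/5 0; 23/26 107/130 0; 0 0 1]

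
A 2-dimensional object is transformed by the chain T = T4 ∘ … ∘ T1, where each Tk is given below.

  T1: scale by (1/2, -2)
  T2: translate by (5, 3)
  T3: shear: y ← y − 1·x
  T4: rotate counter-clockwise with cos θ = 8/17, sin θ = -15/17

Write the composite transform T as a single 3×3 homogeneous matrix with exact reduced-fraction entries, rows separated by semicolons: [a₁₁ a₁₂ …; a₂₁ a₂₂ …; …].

T = [-7/34 -30/17 10/17; -23/34 -16/17 -91/17; 0 0 1]

T1 = [1/2 0 0; 0 -2 0; 0 0 1]
T2·T1 = [1/2 0 5; 0 -2 3; 0 0 1]
T3·…·T1 = [1/2 0 5; -1/2 -2 -2; 0 0 1]
T4·…·T1 = [-7/34 -30/17 10/17; -23/34 -16/17 -91/17; 0 0 1]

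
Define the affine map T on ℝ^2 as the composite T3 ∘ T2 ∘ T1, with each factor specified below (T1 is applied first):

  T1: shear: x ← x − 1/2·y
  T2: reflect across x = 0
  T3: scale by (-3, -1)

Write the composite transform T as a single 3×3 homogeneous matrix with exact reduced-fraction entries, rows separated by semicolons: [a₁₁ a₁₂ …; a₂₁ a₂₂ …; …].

T = [3 -3/2 0; 0 -1 0; 0 0 1]

T1 = [1 -1/2 0; 0 1 0; 0 0 1]
T2·T1 = [-1 1/2 0; 0 1 0; 0 0 1]
T3·…·T1 = [3 -3/2 0; 0 -1 0; 0 0 1]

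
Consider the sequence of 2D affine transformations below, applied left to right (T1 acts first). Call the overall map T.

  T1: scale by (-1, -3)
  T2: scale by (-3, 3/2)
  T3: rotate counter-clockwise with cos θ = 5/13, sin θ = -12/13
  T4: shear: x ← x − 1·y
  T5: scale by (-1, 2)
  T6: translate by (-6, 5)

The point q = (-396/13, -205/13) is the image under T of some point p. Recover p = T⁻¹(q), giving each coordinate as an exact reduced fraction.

p = (5, -2)

T1 = [-1 0 0; 0 -3 0; 0 0 1]
T2·T1 = [3 0 0; 0 -9/2 0; 0 0 1]
T3·…·T1 = [15/13 -54/13 0; -36/13 -45/26 0; 0 0 1]
T4·…·T1 = [51/13 -63/26 0; -36/13 -45/26 0; 0 0 1]
T5·…·T1 = [-51/13 63/26 0; -72/13 -45/13 0; 0 0 1]
T6·…·T1 = [-51/13 63/26 -6; -72/13 -45/13 5; 0 0 1]
det M = 27; M⁻¹ = [-5/39 -7/78 -25/78; 8/39 -17/117 229/117; 0 0 1]
M⁻¹ · (-396/13, -205/13)ᵀ = (5, -2)ᵀ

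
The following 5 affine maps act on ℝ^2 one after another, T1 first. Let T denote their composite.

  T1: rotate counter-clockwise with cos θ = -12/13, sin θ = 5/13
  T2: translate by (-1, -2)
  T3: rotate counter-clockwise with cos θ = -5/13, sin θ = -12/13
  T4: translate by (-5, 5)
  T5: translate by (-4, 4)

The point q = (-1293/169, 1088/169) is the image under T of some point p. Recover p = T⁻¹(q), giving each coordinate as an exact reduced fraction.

T1 = [-12/13 -5/13 0; 5/13 -12/13 0; 0 0 1]
T2·T1 = [-12/13 -5/13 -1; 5/13 -12/13 -2; 0 0 1]
T3·…·T1 = [120/169 -119/169 -19/13; 119/169 120/169 22/13; 0 0 1]
T4·…·T1 = [120/169 -119/169 -84/13; 119/169 120/169 87/13; 0 0 1]
T5·…·T1 = [120/169 -119/169 -136/13; 119/169 120/169 139/13; 0 0 1]
det M = 1; M⁻¹ = [120/169 119/169 -17/169; -119/169 120/169 -2528/169; 0 0 1]
M⁻¹ · (-1293/169, 1088/169)ᵀ = (-1, -5)ᵀ

p = (-1, -5)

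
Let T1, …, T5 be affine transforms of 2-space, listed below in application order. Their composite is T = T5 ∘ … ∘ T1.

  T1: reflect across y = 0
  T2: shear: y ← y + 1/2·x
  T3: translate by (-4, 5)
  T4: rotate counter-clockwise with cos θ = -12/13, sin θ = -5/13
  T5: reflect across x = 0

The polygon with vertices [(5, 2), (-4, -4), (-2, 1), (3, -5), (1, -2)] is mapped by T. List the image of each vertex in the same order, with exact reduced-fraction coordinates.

image vertices: (-31/26, -71/13), (-131/13, -44/13), (-87/13, -6/13), (-139/26, -133/13), (-147/26, -75/13)

T1 reflect across y = 0: (5, 2) → (5, -2); (-4, -4) → (-4, 4); (-2, 1) → (-2, -1); (3, -5) → (3, 5); (1, -2) → (1, 2)
T2 shear: y ← y + 1/2·x: (5, -2) → (5, 1/2); (-4, 4) → (-4, 2); (-2, -1) → (-2, -2); (3, 5) → (3, 13/2); (1, 2) → (1, 5/2)
T3 translate by (-4, 5): (5, 1/2) → (1, 11/2); (-4, 2) → (-8, 7); (-2, -2) → (-6, 3); (3, 13/2) → (-1, 23/2); (1, 5/2) → (-3, 15/2)
T4 rotate counter-clockwise with cos θ = -12/13, sin θ = -5/13: (1, 11/2) → (31/26, -71/13); (-8, 7) → (131/13, -44/13); (-6, 3) → (87/13, -6/13); (-1, 23/2) → (139/26, -133/13); (-3, 15/2) → (147/26, -75/13)
T5 reflect across x = 0: (31/26, -71/13) → (-31/26, -71/13); (131/13, -44/13) → (-131/13, -44/13); (87/13, -6/13) → (-87/13, -6/13); (139/26, -133/13) → (-139/26, -133/13); (147/26, -75/13) → (-147/26, -75/13)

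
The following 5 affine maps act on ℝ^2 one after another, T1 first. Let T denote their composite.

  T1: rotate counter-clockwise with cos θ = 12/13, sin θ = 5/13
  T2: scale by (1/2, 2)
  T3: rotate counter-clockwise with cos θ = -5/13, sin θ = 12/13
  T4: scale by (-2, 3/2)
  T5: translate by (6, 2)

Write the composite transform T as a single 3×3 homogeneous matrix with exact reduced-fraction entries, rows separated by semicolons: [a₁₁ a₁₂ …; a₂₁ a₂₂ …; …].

T = [300/169 551/169 6; 33/169 -225/169 2; 0 0 1]

T1 = [12/13 -5/13 0; 5/13 12/13 0; 0 0 1]
T2·T1 = [6/13 -5/26 0; 10/13 24/13 0; 0 0 1]
T3·…·T1 = [-150/169 -551/338 0; 22/169 -150/169 0; 0 0 1]
T4·…·T1 = [300/169 551/169 0; 33/169 -225/169 0; 0 0 1]
T5·…·T1 = [300/169 551/169 6; 33/169 -225/169 2; 0 0 1]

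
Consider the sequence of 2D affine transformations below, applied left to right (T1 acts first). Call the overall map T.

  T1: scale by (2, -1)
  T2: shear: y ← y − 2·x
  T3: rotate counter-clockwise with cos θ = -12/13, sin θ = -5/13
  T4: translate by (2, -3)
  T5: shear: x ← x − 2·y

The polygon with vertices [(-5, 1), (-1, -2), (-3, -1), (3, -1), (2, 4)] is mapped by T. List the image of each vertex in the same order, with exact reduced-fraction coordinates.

T1 scale by (2, -1): (-5, 1) → (-10, -1); (-1, -2) → (-2, 2); (-3, -1) → (-6, 1); (3, -1) → (6, 1); (2, 4) → (4, -4)
T2 shear: y ← y − 2·x: (-10, -1) → (-10, 19); (-2, 2) → (-2, 6); (-6, 1) → (-6, 13); (6, 1) → (6, -11); (4, -4) → (4, -12)
T3 rotate counter-clockwise with cos θ = -12/13, sin θ = -5/13: (-10, 19) → (215/13, -178/13); (-2, 6) → (54/13, -62/13); (-6, 13) → (137/13, -126/13); (6, -11) → (-127/13, 102/13); (4, -12) → (-108/13, 124/13)
T4 translate by (2, -3): (215/13, -178/13) → (241/13, -217/13); (54/13, -62/13) → (80/13, -101/13); (137/13, -126/13) → (163/13, -165/13); (-127/13, 102/13) → (-101/13, 63/13); (-108/13, 124/13) → (-82/13, 85/13)
T5 shear: x ← x − 2·y: (241/13, -217/13) → (675/13, -217/13); (80/13, -101/13) → (282/13, -101/13); (163/13, -165/13) → (493/13, -165/13); (-101/13, 63/13) → (-227/13, 63/13); (-82/13, 85/13) → (-252/13, 85/13)

image vertices: (675/13, -217/13), (282/13, -101/13), (493/13, -165/13), (-227/13, 63/13), (-252/13, 85/13)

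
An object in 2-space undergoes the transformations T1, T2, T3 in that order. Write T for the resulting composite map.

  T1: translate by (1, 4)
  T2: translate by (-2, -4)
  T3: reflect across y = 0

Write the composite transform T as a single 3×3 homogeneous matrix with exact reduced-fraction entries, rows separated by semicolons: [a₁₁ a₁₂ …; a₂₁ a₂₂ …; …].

T1 = [1 0 1; 0 1 4; 0 0 1]
T2·T1 = [1 0 -1; 0 1 0; 0 0 1]
T3·…·T1 = [1 0 -1; 0 -1 0; 0 0 1]

T = [1 0 -1; 0 -1 0; 0 0 1]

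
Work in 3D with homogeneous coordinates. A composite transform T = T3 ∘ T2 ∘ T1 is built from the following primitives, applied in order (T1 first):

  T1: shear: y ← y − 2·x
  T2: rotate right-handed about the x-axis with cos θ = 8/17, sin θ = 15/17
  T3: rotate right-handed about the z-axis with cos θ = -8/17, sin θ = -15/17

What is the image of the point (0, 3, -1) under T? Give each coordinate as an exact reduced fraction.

T1 shear: y ← y − 2·x: (0, 3, -1) → (0, 3, -1)
T2 rotate right-handed about the x-axis with cos θ = 8/17, sin θ = 15/17: (0, 3, -1) → (0, 39/17, 37/17)
T3 rotate right-handed about the z-axis with cos θ = -8/17, sin θ = -15/17: (0, 39/17, 37/17) → (585/289, -312/289, 37/17)

T(p) = (585/289, -312/289, 37/17)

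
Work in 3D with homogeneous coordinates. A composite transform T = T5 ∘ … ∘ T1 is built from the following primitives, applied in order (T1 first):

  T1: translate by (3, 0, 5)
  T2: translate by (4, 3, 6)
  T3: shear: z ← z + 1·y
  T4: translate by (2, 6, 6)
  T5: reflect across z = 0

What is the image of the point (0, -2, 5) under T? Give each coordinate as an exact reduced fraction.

T1 translate by (3, 0, 5): (0, -2, 5) → (3, -2, 10)
T2 translate by (4, 3, 6): (3, -2, 10) → (7, 1, 16)
T3 shear: z ← z + 1·y: (7, 1, 16) → (7, 1, 17)
T4 translate by (2, 6, 6): (7, 1, 17) → (9, 7, 23)
T5 reflect across z = 0: (9, 7, 23) → (9, 7, -23)

T(p) = (9, 7, -23)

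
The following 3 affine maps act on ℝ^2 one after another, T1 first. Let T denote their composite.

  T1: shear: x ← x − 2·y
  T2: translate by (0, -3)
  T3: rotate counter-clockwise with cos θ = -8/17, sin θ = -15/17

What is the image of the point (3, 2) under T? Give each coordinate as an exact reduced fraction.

T(p) = (-7/17, 23/17)

T1 shear: x ← x − 2·y: (3, 2) → (-1, 2)
T2 translate by (0, -3): (-1, 2) → (-1, -1)
T3 rotate counter-clockwise with cos θ = -8/17, sin θ = -15/17: (-1, -1) → (-7/17, 23/17)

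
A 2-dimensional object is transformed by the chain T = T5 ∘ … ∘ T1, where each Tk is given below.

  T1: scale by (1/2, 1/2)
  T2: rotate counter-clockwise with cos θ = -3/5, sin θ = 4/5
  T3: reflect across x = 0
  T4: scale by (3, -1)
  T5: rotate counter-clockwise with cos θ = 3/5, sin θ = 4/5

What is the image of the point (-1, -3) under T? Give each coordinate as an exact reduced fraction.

T(p) = (-23/10, -39/10)

T1 scale by (1/2, 1/2): (-1, -3) → (-1/2, -3/2)
T2 rotate counter-clockwise with cos θ = -3/5, sin θ = 4/5: (-1/2, -3/2) → (3/2, 1/2)
T3 reflect across x = 0: (3/2, 1/2) → (-3/2, 1/2)
T4 scale by (3, -1): (-3/2, 1/2) → (-9/2, -1/2)
T5 rotate counter-clockwise with cos θ = 3/5, sin θ = 4/5: (-9/2, -1/2) → (-23/10, -39/10)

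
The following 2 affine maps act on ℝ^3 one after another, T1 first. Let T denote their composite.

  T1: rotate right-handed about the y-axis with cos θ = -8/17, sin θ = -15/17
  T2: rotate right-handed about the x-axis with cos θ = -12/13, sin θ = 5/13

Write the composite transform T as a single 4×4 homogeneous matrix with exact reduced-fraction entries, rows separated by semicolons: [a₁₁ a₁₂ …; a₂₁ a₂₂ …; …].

T1 = [-8/17 0 -15/17 0; 0 1 0 0; 15/17 0 -8/17 0; 0 0 0 1]
T2·T1 = [-8/17 0 -15/17 0; -75/221 -12/13 40/221 0; -180/221 5/13 96/221 0; 0 0 0 1]

T = [-8/17 0 -15/17 0; -75/221 -12/13 40/221 0; -180/221 5/13 96/221 0; 0 0 0 1]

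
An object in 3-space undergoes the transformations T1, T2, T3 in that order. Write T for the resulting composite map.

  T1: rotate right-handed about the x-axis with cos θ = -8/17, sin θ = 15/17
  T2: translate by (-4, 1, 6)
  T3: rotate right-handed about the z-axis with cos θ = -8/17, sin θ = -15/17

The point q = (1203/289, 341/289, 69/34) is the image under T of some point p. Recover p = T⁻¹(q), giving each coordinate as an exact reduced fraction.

T1 = [1 0 0 0; 0 -8/17 -15/17 0; 0 15/17 -8/17 0; 0 0 0 1]
T2·T1 = [1 0 0 -4; 0 -8/17 -15/17 1; 0 15/17 -8/17 6; 0 0 0 1]
T3·…·T1 = [-8/17 -120/289 -225/289 47/17; -15/17 64/289 120/289 52/17; 0 15/17 -8/17 6; 0 0 0 1]
det M = 1; M⁻¹ = [-8/17 -15/17 0 4; -120/289 64/289 15/17 -82/17; -225/289 120/289 -8/17 63/17; 0 0 0 1]
M⁻¹ · (1203/289, 341/289, 69/34)ᵀ = (1, -9/2, 0)ᵀ

p = (1, -9/2, 0)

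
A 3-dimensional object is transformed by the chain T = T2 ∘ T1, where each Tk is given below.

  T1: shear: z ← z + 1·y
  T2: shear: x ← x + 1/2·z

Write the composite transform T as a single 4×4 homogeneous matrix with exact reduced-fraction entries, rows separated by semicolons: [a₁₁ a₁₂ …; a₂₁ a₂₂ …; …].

T1 = [1 0 0 0; 0 1 0 0; 0 1 1 0; 0 0 0 1]
T2·T1 = [1 1/2 1/2 0; 0 1 0 0; 0 1 1 0; 0 0 0 1]

T = [1 1/2 1/2 0; 0 1 0 0; 0 1 1 0; 0 0 0 1]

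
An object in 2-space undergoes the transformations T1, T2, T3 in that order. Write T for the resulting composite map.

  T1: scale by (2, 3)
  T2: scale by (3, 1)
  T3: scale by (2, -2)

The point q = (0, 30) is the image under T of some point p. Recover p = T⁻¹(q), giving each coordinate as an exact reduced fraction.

p = (0, -5)

T1 = [2 0 0; 0 3 0; 0 0 1]
T2·T1 = [6 0 0; 0 3 0; 0 0 1]
T3·…·T1 = [12 0 0; 0 -6 0; 0 0 1]
det M = -72; M⁻¹ = [1/12 0 0; 0 -1/6 0; 0 0 1]
M⁻¹ · (0, 30)ᵀ = (0, -5)ᵀ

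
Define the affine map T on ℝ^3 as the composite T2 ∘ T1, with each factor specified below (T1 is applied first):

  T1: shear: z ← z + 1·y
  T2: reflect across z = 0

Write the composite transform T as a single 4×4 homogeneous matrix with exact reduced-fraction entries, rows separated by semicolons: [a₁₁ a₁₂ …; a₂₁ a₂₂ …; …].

T1 = [1 0 0 0; 0 1 0 0; 0 1 1 0; 0 0 0 1]
T2·T1 = [1 0 0 0; 0 1 0 0; 0 -1 -1 0; 0 0 0 1]

T = [1 0 0 0; 0 1 0 0; 0 -1 -1 0; 0 0 0 1]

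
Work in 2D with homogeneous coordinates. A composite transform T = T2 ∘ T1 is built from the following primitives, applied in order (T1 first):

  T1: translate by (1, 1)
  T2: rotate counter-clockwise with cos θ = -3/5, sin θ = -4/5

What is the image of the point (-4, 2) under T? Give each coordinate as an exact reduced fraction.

T1 translate by (1, 1): (-4, 2) → (-3, 3)
T2 rotate counter-clockwise with cos θ = -3/5, sin θ = -4/5: (-3, 3) → (21/5, 3/5)

T(p) = (21/5, 3/5)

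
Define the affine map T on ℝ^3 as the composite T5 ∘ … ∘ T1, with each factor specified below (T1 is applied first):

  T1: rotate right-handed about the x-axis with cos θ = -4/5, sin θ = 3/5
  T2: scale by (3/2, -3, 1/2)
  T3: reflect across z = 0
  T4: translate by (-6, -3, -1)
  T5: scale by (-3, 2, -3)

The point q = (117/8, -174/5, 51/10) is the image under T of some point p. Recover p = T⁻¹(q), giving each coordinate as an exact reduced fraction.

T1 = [1 0 0 0; 0 -4/5 -3/5 0; 0 3/5 -4/5 0; 0 0 0 1]
T2·T1 = [3/2 0 0 0; 0 12/5 9/5 0; 0 3/10 -2/5 0; 0 0 0 1]
T3·…·T1 = [3/2 0 0 0; 0 12/5 9/5 0; 0 -3/10 2/5 0; 0 0 0 1]
T4·…·T1 = [3/2 0 0 -6; 0 12/5 9/5 -3; 0 -3/10 2/5 -1; 0 0 0 1]
T5·…·T1 = [-9/2 0 0 18; 0 24/5 18/5 -6; 0 9/10 -6/5 3; 0 0 0 1]
det M = 81/2; M⁻¹ = [-2/9 0 0 4; 0 2/15 2/5 -2/5; 0 1/10 -8/15 11/5; 0 0 0 1]
M⁻¹ · (117/8, -174/5, 51/10)ᵀ = (3/4, -3, -4)ᵀ

p = (3/4, -3, -4)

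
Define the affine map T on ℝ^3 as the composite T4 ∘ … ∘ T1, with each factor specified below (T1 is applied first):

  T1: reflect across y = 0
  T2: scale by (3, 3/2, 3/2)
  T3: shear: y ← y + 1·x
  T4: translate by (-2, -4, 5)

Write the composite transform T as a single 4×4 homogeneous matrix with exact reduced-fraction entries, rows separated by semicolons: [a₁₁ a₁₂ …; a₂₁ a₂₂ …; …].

T = [3 0 0 -2; 3 -3/2 0 -4; 0 0 3/2 5; 0 0 0 1]

T1 = [1 0 0 0; 0 -1 0 0; 0 0 1 0; 0 0 0 1]
T2·T1 = [3 0 0 0; 0 -3/2 0 0; 0 0 3/2 0; 0 0 0 1]
T3·…·T1 = [3 0 0 0; 3 -3/2 0 0; 0 0 3/2 0; 0 0 0 1]
T4·…·T1 = [3 0 0 -2; 3 -3/2 0 -4; 0 0 3/2 5; 0 0 0 1]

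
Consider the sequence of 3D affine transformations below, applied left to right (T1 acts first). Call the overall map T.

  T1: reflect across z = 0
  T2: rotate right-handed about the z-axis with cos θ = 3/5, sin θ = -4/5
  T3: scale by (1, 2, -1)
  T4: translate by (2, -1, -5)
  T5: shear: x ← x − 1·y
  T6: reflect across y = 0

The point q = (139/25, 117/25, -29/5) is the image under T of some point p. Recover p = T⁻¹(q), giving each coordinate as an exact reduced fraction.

T1 = [1 0 0 0; 0 1 0 0; 0 0 -1 0; 0 0 0 1]
T2·T1 = [3/5 4/5 0 0; -4/5 3/5 0 0; 0 0 -1 0; 0 0 0 1]
T3·…·T1 = [3/5 4/5 0 0; -8/5 6/5 0 0; 0 0 1 0; 0 0 0 1]
T4·…·T1 = [3/5 4/5 0 2; -8/5 6/5 0 -1; 0 0 1 -5; 0 0 0 1]
T5·…·T1 = [11/5 -2/5 0 3; -8/5 6/5 0 -1; 0 0 1 -5; 0 0 0 1]
T6·…·T1 = [11/5 -2/5 0 3; 8/5 -6/5 0 1; 0 0 1 -5; 0 0 0 1]
det M = -2; M⁻¹ = [3/5 -1/5 0 -8/5; 4/5 -11/10 0 -13/10; 0 0 1 5; 0 0 0 1]
M⁻¹ · (139/25, 117/25, -29/5)ᵀ = (4/5, -2, -4/5)ᵀ

p = (4/5, -2, -4/5)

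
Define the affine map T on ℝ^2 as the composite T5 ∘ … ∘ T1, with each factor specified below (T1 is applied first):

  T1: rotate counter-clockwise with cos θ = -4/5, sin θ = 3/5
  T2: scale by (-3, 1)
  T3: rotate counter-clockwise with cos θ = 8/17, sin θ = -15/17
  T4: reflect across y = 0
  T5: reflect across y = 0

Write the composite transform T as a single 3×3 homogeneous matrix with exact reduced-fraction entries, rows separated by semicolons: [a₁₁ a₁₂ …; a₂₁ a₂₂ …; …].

T = [141/85 12/85 0; -156/85 -167/85 0; 0 0 1]

T1 = [-4/5 -3/5 0; 3/5 -4/5 0; 0 0 1]
T2·T1 = [12/5 9/5 0; 3/5 -4/5 0; 0 0 1]
T3·…·T1 = [141/85 12/85 0; -156/85 -167/85 0; 0 0 1]
T4·…·T1 = [141/85 12/85 0; 156/85 167/85 0; 0 0 1]
T5·…·T1 = [141/85 12/85 0; -156/85 -167/85 0; 0 0 1]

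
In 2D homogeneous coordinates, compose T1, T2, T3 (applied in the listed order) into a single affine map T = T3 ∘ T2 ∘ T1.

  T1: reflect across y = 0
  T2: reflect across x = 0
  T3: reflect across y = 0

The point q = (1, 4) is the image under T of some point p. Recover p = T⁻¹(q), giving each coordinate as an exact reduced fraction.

T1 = [1 0 0; 0 -1 0; 0 0 1]
T2·T1 = [-1 0 0; 0 -1 0; 0 0 1]
T3·…·T1 = [-1 0 0; 0 1 0; 0 0 1]
det M = -1; M⁻¹ = [-1 0 0; 0 1 0; 0 0 1]
M⁻¹ · (1, 4)ᵀ = (-1, 4)ᵀ

p = (-1, 4)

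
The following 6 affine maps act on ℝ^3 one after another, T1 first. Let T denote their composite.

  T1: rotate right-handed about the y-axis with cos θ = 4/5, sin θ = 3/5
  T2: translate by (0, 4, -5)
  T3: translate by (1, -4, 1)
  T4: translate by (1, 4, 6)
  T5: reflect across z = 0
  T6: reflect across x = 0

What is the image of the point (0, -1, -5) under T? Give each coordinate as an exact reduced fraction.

T1 rotate right-handed about the y-axis with cos θ = 4/5, sin θ = 3/5: (0, -1, -5) → (-3, -1, -4)
T2 translate by (0, 4, -5): (-3, -1, -4) → (-3, 3, -9)
T3 translate by (1, -4, 1): (-3, 3, -9) → (-2, -1, -8)
T4 translate by (1, 4, 6): (-2, -1, -8) → (-1, 3, -2)
T5 reflect across z = 0: (-1, 3, -2) → (-1, 3, 2)
T6 reflect across x = 0: (-1, 3, 2) → (1, 3, 2)

T(p) = (1, 3, 2)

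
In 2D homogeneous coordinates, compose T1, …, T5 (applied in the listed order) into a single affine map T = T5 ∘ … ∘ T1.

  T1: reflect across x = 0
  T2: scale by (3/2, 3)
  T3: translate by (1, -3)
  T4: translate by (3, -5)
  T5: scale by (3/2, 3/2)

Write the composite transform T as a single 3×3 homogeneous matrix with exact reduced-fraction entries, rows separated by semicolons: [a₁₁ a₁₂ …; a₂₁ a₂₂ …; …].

T1 = [-1 0 0; 0 1 0; 0 0 1]
T2·T1 = [-3/2 0 0; 0 3 0; 0 0 1]
T3·…·T1 = [-3/2 0 1; 0 3 -3; 0 0 1]
T4·…·T1 = [-3/2 0 4; 0 3 -8; 0 0 1]
T5·…·T1 = [-9/4 0 6; 0 9/2 -12; 0 0 1]

T = [-9/4 0 6; 0 9/2 -12; 0 0 1]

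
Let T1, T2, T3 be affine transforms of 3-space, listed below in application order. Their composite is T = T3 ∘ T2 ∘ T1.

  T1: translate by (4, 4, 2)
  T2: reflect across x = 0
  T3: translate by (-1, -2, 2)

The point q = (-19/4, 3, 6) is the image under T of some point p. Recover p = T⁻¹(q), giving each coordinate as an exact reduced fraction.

p = (-1/4, 1, 2)

T1 = [1 0 0 4; 0 1 0 4; 0 0 1 2; 0 0 0 1]
T2·T1 = [-1 0 0 -4; 0 1 0 4; 0 0 1 2; 0 0 0 1]
T3·…·T1 = [-1 0 0 -5; 0 1 0 2; 0 0 1 4; 0 0 0 1]
det M = -1; M⁻¹ = [-1 0 0 -5; 0 1 0 -2; 0 0 1 -4; 0 0 0 1]
M⁻¹ · (-19/4, 3, 6)ᵀ = (-1/4, 1, 2)ᵀ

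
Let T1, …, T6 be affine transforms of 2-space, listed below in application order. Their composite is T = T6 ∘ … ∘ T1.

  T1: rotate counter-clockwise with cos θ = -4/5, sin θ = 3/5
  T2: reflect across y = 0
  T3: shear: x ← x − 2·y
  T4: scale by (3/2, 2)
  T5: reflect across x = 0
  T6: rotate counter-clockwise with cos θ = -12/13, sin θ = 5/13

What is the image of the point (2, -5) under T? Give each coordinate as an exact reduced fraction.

T1 rotate counter-clockwise with cos θ = -4/5, sin θ = 3/5: (2, -5) → (7/5, 26/5)
T2 reflect across y = 0: (7/5, 26/5) → (7/5, -26/5)
T3 shear: x ← x − 2·y: (7/5, -26/5) → (59/5, -26/5)
T4 scale by (3/2, 2): (59/5, -26/5) → (177/10, -52/5)
T5 reflect across x = 0: (177/10, -52/5) → (-177/10, -52/5)
T6 rotate counter-clockwise with cos θ = -12/13, sin θ = 5/13: (-177/10, -52/5) → (1322/65, 363/130)

T(p) = (1322/65, 363/130)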